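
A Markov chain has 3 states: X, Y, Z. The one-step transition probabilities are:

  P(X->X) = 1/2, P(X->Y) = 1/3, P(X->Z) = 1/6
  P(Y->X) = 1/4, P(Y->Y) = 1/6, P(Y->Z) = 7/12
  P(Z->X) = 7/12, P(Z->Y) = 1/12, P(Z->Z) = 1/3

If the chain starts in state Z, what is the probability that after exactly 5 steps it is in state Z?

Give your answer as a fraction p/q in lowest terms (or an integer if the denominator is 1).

Computing P^5 by repeated multiplication:
P^1 =
  X: [1/2, 1/3, 1/6]
  Y: [1/4, 1/6, 7/12]
  Z: [7/12, 1/12, 1/3]
P^2 =
  X: [31/72, 17/72, 1/3]
  Y: [73/144, 23/144, 1/3]
  Z: [73/144, 17/72, 37/144]
P^3 =
  X: [15/32, 91/432, 277/864]
  Y: [281/576, 193/864, 499/1728]
  Z: [799/1728, 397/1728, 133/432]
P^4 =
  X: [4915/10368, 2261/10368, 133/432]
  Y: [9709/20736, 4643/20736, 133/432]
  Z: [9709/20736, 2261/10368, 6505/20736]
P^5 =
  X: [2171/4608, 13687/62208, 38425/124416]
  Y: [38957/82944, 27253/124416, 77455/248832]
  Z: [117355/248832, 54385/248832, 19273/62208]

(P^5)[Z -> Z] = 19273/62208

Answer: 19273/62208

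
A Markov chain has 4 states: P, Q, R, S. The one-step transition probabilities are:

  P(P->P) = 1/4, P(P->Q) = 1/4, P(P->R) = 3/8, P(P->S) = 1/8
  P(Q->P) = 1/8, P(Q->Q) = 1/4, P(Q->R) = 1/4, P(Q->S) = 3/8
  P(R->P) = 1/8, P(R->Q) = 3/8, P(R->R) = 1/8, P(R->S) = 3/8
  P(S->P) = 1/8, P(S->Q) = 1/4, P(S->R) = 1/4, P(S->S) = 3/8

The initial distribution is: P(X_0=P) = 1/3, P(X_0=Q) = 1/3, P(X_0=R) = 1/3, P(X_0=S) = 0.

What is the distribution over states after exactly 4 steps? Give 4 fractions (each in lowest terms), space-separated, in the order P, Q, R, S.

Answer: 439/3072 573/2048 1463/6144 521/1536

Derivation:
Propagating the distribution step by step (d_{t+1} = d_t * P):
d_0 = (P=1/3, Q=1/3, R=1/3, S=0)
  d_1[P] = 1/3*1/4 + 1/3*1/8 + 1/3*1/8 + 0*1/8 = 1/6
  d_1[Q] = 1/3*1/4 + 1/3*1/4 + 1/3*3/8 + 0*1/4 = 7/24
  d_1[R] = 1/3*3/8 + 1/3*1/4 + 1/3*1/8 + 0*1/4 = 1/4
  d_1[S] = 1/3*1/8 + 1/3*3/8 + 1/3*3/8 + 0*3/8 = 7/24
d_1 = (P=1/6, Q=7/24, R=1/4, S=7/24)
  d_2[P] = 1/6*1/4 + 7/24*1/8 + 1/4*1/8 + 7/24*1/8 = 7/48
  d_2[Q] = 1/6*1/4 + 7/24*1/4 + 1/4*3/8 + 7/24*1/4 = 9/32
  d_2[R] = 1/6*3/8 + 7/24*1/4 + 1/4*1/8 + 7/24*1/4 = 23/96
  d_2[S] = 1/6*1/8 + 7/24*3/8 + 1/4*3/8 + 7/24*3/8 = 1/3
d_2 = (P=7/48, Q=9/32, R=23/96, S=1/3)
  d_3[P] = 7/48*1/4 + 9/32*1/8 + 23/96*1/8 + 1/3*1/8 = 55/384
  d_3[Q] = 7/48*1/4 + 9/32*1/4 + 23/96*3/8 + 1/3*1/4 = 215/768
  d_3[R] = 7/48*3/8 + 9/32*1/4 + 23/96*1/8 + 1/3*1/4 = 61/256
  d_3[S] = 7/48*1/8 + 9/32*3/8 + 23/96*3/8 + 1/3*3/8 = 65/192
d_3 = (P=55/384, Q=215/768, R=61/256, S=65/192)
  d_4[P] = 55/384*1/4 + 215/768*1/8 + 61/256*1/8 + 65/192*1/8 = 439/3072
  d_4[Q] = 55/384*1/4 + 215/768*1/4 + 61/256*3/8 + 65/192*1/4 = 573/2048
  d_4[R] = 55/384*3/8 + 215/768*1/4 + 61/256*1/8 + 65/192*1/4 = 1463/6144
  d_4[S] = 55/384*1/8 + 215/768*3/8 + 61/256*3/8 + 65/192*3/8 = 521/1536
d_4 = (P=439/3072, Q=573/2048, R=1463/6144, S=521/1536)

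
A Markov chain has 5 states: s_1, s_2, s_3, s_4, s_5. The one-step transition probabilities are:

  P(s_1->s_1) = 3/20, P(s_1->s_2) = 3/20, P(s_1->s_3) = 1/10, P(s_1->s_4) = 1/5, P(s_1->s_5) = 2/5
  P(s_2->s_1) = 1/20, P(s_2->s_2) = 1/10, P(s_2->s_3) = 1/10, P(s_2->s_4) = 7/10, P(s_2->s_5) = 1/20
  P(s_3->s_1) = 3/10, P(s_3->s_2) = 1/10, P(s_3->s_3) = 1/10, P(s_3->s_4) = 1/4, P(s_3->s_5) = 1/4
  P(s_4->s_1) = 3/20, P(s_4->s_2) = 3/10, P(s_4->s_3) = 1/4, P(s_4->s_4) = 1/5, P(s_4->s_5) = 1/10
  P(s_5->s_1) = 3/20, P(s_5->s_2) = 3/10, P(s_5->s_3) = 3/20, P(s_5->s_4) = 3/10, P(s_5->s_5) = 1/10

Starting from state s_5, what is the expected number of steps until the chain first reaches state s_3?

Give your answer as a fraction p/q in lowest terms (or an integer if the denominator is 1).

Answer: 34760/5791

Derivation:
Let h_i = expected steps to first reach s_3 from state i.
Boundary: h_s_3 = 0.
First-step equations for the other states:
  h_s_1 = 1 + 3/20*h_s_1 + 3/20*h_s_2 + 1/10*h_s_3 + 1/5*h_s_4 + 2/5*h_s_5
  h_s_2 = 1 + 1/20*h_s_1 + 1/10*h_s_2 + 1/10*h_s_3 + 7/10*h_s_4 + 1/20*h_s_5
  h_s_4 = 1 + 3/20*h_s_1 + 3/10*h_s_2 + 1/4*h_s_3 + 1/5*h_s_4 + 1/10*h_s_5
  h_s_5 = 1 + 3/20*h_s_1 + 3/10*h_s_2 + 3/20*h_s_3 + 3/10*h_s_4 + 1/10*h_s_5

Substituting h_s_3 = 0 and rearranging gives the linear system (I - Q) h = 1:
  [17/20, -3/20, -1/5, -2/5] . (h_s_1, h_s_2, h_s_4, h_s_5) = 1
  [-1/20, 9/10, -7/10, -1/20] . (h_s_1, h_s_2, h_s_4, h_s_5) = 1
  [-3/20, -3/10, 4/5, -1/10] . (h_s_1, h_s_2, h_s_4, h_s_5) = 1
  [-3/20, -3/10, -3/10, 9/10] . (h_s_1, h_s_2, h_s_4, h_s_5) = 1

Solving yields:
  h_s_1 = 36780/5791
  h_s_2 = 104960/17373
  h_s_4 = 31600/5791
  h_s_5 = 34760/5791

Starting state is s_5, so the expected hitting time is h_s_5 = 34760/5791.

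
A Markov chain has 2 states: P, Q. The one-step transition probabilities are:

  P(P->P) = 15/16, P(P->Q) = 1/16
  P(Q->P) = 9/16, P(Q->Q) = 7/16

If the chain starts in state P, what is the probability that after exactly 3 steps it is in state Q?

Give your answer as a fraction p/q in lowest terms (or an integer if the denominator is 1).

Computing P^3 by repeated multiplication:
P^1 =
  P: [15/16, 1/16]
  Q: [9/16, 7/16]
P^2 =
  P: [117/128, 11/128]
  Q: [99/128, 29/128]
P^3 =
  P: [927/1024, 97/1024]
  Q: [873/1024, 151/1024]

(P^3)[P -> Q] = 97/1024

Answer: 97/1024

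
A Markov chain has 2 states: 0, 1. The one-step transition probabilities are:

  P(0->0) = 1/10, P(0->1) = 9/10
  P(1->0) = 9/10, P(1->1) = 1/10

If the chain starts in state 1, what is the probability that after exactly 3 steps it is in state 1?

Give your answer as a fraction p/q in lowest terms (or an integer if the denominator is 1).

Computing P^3 by repeated multiplication:
P^1 =
  0: [1/10, 9/10]
  1: [9/10, 1/10]
P^2 =
  0: [41/50, 9/50]
  1: [9/50, 41/50]
P^3 =
  0: [61/250, 189/250]
  1: [189/250, 61/250]

(P^3)[1 -> 1] = 61/250

Answer: 61/250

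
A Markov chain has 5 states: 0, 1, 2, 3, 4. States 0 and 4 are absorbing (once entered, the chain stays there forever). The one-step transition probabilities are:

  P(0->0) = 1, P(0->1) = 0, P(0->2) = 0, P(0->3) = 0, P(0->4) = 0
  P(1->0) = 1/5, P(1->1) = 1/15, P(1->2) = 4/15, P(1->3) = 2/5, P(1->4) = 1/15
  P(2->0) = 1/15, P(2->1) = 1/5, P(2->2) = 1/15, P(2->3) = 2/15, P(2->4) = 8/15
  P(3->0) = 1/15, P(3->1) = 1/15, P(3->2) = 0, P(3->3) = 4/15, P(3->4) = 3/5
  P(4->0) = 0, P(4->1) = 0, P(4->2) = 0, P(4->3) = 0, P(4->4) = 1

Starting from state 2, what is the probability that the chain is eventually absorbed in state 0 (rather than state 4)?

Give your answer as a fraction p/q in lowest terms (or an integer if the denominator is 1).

Answer: 13/84

Derivation:
Let a_i = P(absorbed in 0 | start in state i).
Boundary conditions: a_0 = 1, a_4 = 0.
For each transient state i, a_i = sum_j P(i->j) * a_j:
  a_1 = 1/5*a_0 + 1/15*a_1 + 4/15*a_2 + 2/5*a_3 + 1/15*a_4
  a_2 = 1/15*a_0 + 1/5*a_1 + 1/15*a_2 + 2/15*a_3 + 8/15*a_4
  a_3 = 1/15*a_0 + 1/15*a_1 + 0*a_2 + 4/15*a_3 + 3/5*a_4

Substituting a_0 = 1 and a_4 = 0, rearrange to (I - Q) a = r where r[i] = P(i -> 0):
  [14/15, -4/15, -2/5] . (a_1, a_2, a_3) = 1/5
  [-1/5, 14/15, -2/15] . (a_1, a_2, a_3) = 1/15
  [-1/15, 0, 11/15] . (a_1, a_2, a_3) = 1/15

Solving yields:
  a_1 = 13/42
  a_2 = 13/84
  a_3 = 5/42

Starting state is 2, so the absorption probability is a_2 = 13/84.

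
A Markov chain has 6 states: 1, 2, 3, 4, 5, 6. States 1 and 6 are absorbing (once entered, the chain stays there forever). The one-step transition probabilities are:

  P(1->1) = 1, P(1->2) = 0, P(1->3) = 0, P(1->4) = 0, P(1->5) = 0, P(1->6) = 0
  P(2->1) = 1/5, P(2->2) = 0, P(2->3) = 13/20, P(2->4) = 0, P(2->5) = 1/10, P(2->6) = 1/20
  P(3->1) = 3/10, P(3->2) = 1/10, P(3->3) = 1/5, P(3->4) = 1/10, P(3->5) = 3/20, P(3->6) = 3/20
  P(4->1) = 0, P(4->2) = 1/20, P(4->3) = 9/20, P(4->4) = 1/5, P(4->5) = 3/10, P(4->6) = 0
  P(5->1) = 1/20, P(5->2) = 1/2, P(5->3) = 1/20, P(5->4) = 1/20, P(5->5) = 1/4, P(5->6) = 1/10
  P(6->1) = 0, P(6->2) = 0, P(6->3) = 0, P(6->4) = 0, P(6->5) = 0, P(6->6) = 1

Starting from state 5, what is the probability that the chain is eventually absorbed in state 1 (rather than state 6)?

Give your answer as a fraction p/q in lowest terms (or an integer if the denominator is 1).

Answer: 29668/48531

Derivation:
Let a_i = P(absorbed in 1 | start in state i).
Boundary conditions: a_1 = 1, a_6 = 0.
For each transient state i, a_i = sum_j P(i->j) * a_j:
  a_2 = 1/5*a_1 + 0*a_2 + 13/20*a_3 + 0*a_4 + 1/10*a_5 + 1/20*a_6
  a_3 = 3/10*a_1 + 1/10*a_2 + 1/5*a_3 + 1/10*a_4 + 3/20*a_5 + 3/20*a_6
  a_4 = 0*a_1 + 1/20*a_2 + 9/20*a_3 + 1/5*a_4 + 3/10*a_5 + 0*a_6
  a_5 = 1/20*a_1 + 1/2*a_2 + 1/20*a_3 + 1/20*a_4 + 1/4*a_5 + 1/10*a_6

Substituting a_1 = 1 and a_6 = 0, rearrange to (I - Q) a = r where r[i] = P(i -> 1):
  [1, -13/20, 0, -1/10] . (a_2, a_3, a_4, a_5) = 1/5
  [-1/10, 4/5, -1/10, -3/20] . (a_2, a_3, a_4, a_5) = 3/10
  [-1/20, -9/20, 4/5, -3/10] . (a_2, a_3, a_4, a_5) = 0
  [-1/2, -1/20, -1/20, 3/4] . (a_2, a_3, a_4, a_5) = 1/20

Solving yields:
  a_2 = 33356/48531
  a_3 = 31820/48531
  a_4 = 31109/48531
  a_5 = 29668/48531

Starting state is 5, so the absorption probability is a_5 = 29668/48531.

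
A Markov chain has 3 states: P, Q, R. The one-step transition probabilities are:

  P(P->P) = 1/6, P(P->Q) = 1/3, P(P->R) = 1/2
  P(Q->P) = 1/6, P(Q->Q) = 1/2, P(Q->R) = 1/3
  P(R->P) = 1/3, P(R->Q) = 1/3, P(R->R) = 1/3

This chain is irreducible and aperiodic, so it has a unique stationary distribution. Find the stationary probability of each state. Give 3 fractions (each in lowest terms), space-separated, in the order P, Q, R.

The stationary distribution satisfies pi = pi * P, i.e.:
  pi_P = 1/6*pi_P + 1/6*pi_Q + 1/3*pi_R
  pi_Q = 1/3*pi_P + 1/2*pi_Q + 1/3*pi_R
  pi_R = 1/2*pi_P + 1/3*pi_Q + 1/3*pi_R
with normalization: pi_P + pi_Q + pi_R = 1.

Using the first 2 balance equations plus normalization, the linear system A*pi = b is:
  [-5/6, 1/6, 1/3] . pi = 0
  [1/3, -1/2, 1/3] . pi = 0
  [1, 1, 1] . pi = 1

Solving yields:
  pi_P = 8/35
  pi_Q = 2/5
  pi_R = 13/35

Verification (pi * P):
  8/35*1/6 + 2/5*1/6 + 13/35*1/3 = 8/35 = pi_P  (ok)
  8/35*1/3 + 2/5*1/2 + 13/35*1/3 = 2/5 = pi_Q  (ok)
  8/35*1/2 + 2/5*1/3 + 13/35*1/3 = 13/35 = pi_R  (ok)

Answer: 8/35 2/5 13/35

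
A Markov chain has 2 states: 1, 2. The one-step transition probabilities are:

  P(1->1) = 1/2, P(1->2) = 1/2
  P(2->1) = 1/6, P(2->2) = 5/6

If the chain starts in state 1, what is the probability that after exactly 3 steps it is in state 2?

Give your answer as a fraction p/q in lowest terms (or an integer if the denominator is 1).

Computing P^3 by repeated multiplication:
P^1 =
  1: [1/2, 1/2]
  2: [1/6, 5/6]
P^2 =
  1: [1/3, 2/3]
  2: [2/9, 7/9]
P^3 =
  1: [5/18, 13/18]
  2: [13/54, 41/54]

(P^3)[1 -> 2] = 13/18

Answer: 13/18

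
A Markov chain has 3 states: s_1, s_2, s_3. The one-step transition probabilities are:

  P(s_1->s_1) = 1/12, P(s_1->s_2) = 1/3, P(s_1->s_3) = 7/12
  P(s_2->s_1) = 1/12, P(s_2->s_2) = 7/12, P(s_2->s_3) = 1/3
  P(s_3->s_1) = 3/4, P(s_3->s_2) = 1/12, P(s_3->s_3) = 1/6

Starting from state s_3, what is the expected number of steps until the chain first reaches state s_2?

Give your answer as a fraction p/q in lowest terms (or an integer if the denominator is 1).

Answer: 240/47

Derivation:
Let h_i = expected steps to first reach s_2 from state i.
Boundary: h_s_2 = 0.
First-step equations for the other states:
  h_s_1 = 1 + 1/12*h_s_1 + 1/3*h_s_2 + 7/12*h_s_3
  h_s_3 = 1 + 3/4*h_s_1 + 1/12*h_s_2 + 1/6*h_s_3

Substituting h_s_2 = 0 and rearranging gives the linear system (I - Q) h = 1:
  [11/12, -7/12] . (h_s_1, h_s_3) = 1
  [-3/4, 5/6] . (h_s_1, h_s_3) = 1

Solving yields:
  h_s_1 = 204/47
  h_s_3 = 240/47

Starting state is s_3, so the expected hitting time is h_s_3 = 240/47.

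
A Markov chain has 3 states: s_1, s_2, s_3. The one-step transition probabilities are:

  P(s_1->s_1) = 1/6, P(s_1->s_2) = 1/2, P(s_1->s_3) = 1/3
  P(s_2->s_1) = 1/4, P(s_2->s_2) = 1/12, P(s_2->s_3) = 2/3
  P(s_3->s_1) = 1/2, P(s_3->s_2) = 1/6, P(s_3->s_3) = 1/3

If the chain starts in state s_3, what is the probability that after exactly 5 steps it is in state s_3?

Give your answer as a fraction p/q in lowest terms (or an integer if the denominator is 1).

Answer: 13007/31104

Derivation:
Computing P^5 by repeated multiplication:
P^1 =
  s_1: [1/6, 1/2, 1/3]
  s_2: [1/4, 1/12, 2/3]
  s_3: [1/2, 1/6, 1/3]
P^2 =
  s_1: [23/72, 13/72, 1/2]
  s_2: [19/48, 35/144, 13/36]
  s_3: [7/24, 23/72, 7/18]
P^3 =
  s_1: [301/864, 223/864, 85/216]
  s_2: [59/192, 481/1728, 179/432]
  s_3: [31/96, 205/864, 95/216]
P^4 =
  s_1: [3311/10368, 301/1152, 1087/2592]
  s_2: [2267/6912, 5099/20736, 2209/5184]
  s_3: [1151/3456, 2639/10368, 1069/2592]
P^5 =
  s_1: [40837/124416, 31271/124416, 1453/3456]
  s_2: [27305/82944, 63577/248832, 25835/62208]
  s_3: [13493/41472, 31909/124416, 13007/31104]

(P^5)[s_3 -> s_3] = 13007/31104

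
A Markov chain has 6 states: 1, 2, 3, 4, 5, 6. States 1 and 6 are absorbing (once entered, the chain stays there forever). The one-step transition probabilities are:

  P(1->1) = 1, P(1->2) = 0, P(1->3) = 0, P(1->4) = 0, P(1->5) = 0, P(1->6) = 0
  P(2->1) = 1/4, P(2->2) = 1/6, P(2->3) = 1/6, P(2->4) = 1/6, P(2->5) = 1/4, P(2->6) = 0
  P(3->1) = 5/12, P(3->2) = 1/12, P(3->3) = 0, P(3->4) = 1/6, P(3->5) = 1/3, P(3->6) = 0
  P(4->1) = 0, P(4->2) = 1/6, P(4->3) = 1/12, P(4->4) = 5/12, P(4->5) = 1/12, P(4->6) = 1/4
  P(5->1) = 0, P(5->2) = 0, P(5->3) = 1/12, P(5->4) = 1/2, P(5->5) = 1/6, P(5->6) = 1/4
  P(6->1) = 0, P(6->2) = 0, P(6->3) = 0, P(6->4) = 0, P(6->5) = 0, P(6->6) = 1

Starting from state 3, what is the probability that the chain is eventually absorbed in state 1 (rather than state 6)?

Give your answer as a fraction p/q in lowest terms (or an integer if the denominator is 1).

Let a_i = P(absorbed in 1 | start in state i).
Boundary conditions: a_1 = 1, a_6 = 0.
For each transient state i, a_i = sum_j P(i->j) * a_j:
  a_2 = 1/4*a_1 + 1/6*a_2 + 1/6*a_3 + 1/6*a_4 + 1/4*a_5 + 0*a_6
  a_3 = 5/12*a_1 + 1/12*a_2 + 0*a_3 + 1/6*a_4 + 1/3*a_5 + 0*a_6
  a_4 = 0*a_1 + 1/6*a_2 + 1/12*a_3 + 5/12*a_4 + 1/12*a_5 + 1/4*a_6
  a_5 = 0*a_1 + 0*a_2 + 1/12*a_3 + 1/2*a_4 + 1/6*a_5 + 1/4*a_6

Substituting a_1 = 1 and a_6 = 0, rearrange to (I - Q) a = r where r[i] = P(i -> 1):
  [5/6, -1/6, -1/6, -1/4] . (a_2, a_3, a_4, a_5) = 1/4
  [-1/12, 1, -1/6, -1/3] . (a_2, a_3, a_4, a_5) = 5/12
  [-1/6, -1/12, 7/12, -1/12] . (a_2, a_3, a_4, a_5) = 0
  [0, -1/12, -1/2, 5/6] . (a_2, a_3, a_4, a_5) = 0

Solving yields:
  a_2 = 1009/1889
  a_3 = 1092/1889
  a_4 = 503/1889
  a_5 = 411/1889

Starting state is 3, so the absorption probability is a_3 = 1092/1889.

Answer: 1092/1889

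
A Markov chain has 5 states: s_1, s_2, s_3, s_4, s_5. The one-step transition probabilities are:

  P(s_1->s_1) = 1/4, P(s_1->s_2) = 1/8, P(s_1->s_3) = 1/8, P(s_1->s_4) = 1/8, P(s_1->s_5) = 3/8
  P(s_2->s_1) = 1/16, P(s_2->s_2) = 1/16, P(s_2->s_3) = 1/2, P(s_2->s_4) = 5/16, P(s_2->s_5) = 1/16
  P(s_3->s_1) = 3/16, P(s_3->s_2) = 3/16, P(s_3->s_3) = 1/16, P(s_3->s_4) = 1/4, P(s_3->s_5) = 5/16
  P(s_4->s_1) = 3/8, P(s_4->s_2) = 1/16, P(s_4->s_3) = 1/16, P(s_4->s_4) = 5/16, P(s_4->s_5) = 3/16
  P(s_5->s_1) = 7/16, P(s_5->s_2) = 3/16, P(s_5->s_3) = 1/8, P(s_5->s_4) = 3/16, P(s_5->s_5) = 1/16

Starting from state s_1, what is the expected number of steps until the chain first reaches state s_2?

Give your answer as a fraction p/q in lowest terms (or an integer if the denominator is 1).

Let h_i = expected steps to first reach s_2 from state i.
Boundary: h_s_2 = 0.
First-step equations for the other states:
  h_s_1 = 1 + 1/4*h_s_1 + 1/8*h_s_2 + 1/8*h_s_3 + 1/8*h_s_4 + 3/8*h_s_5
  h_s_3 = 1 + 3/16*h_s_1 + 3/16*h_s_2 + 1/16*h_s_3 + 1/4*h_s_4 + 5/16*h_s_5
  h_s_4 = 1 + 3/8*h_s_1 + 1/16*h_s_2 + 1/16*h_s_3 + 5/16*h_s_4 + 3/16*h_s_5
  h_s_5 = 1 + 7/16*h_s_1 + 3/16*h_s_2 + 1/8*h_s_3 + 3/16*h_s_4 + 1/16*h_s_5

Substituting h_s_2 = 0 and rearranging gives the linear system (I - Q) h = 1:
  [3/4, -1/8, -1/8, -3/8] . (h_s_1, h_s_3, h_s_4, h_s_5) = 1
  [-3/16, 15/16, -1/4, -5/16] . (h_s_1, h_s_3, h_s_4, h_s_5) = 1
  [-3/8, -1/16, 11/16, -3/16] . (h_s_1, h_s_3, h_s_4, h_s_5) = 1
  [-7/16, -1/8, -3/16, 15/16] . (h_s_1, h_s_3, h_s_4, h_s_5) = 1

Solving yields:
  h_s_1 = 4733/642
  h_s_3 = 4517/642
  h_s_4 = 5161/642
  h_s_5 = 2264/321

Starting state is s_1, so the expected hitting time is h_s_1 = 4733/642.

Answer: 4733/642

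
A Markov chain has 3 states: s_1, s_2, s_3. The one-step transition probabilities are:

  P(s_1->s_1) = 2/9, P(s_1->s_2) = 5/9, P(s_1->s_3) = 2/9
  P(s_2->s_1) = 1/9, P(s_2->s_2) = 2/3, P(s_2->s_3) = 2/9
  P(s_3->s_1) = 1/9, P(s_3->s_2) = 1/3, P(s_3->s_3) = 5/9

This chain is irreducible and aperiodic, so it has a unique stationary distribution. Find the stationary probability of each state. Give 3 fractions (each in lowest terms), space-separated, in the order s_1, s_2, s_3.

The stationary distribution satisfies pi = pi * P, i.e.:
  pi_s_1 = 2/9*pi_s_1 + 1/9*pi_s_2 + 1/9*pi_s_3
  pi_s_2 = 5/9*pi_s_1 + 2/3*pi_s_2 + 1/3*pi_s_3
  pi_s_3 = 2/9*pi_s_1 + 2/9*pi_s_2 + 5/9*pi_s_3
with normalization: pi_s_1 + pi_s_2 + pi_s_3 = 1.

Using the first 2 balance equations plus normalization, the linear system A*pi = b is:
  [-7/9, 1/9, 1/9] . pi = 0
  [5/9, -1/3, 1/3] . pi = 0
  [1, 1, 1] . pi = 1

Solving yields:
  pi_s_1 = 1/8
  pi_s_2 = 13/24
  pi_s_3 = 1/3

Verification (pi * P):
  1/8*2/9 + 13/24*1/9 + 1/3*1/9 = 1/8 = pi_s_1  (ok)
  1/8*5/9 + 13/24*2/3 + 1/3*1/3 = 13/24 = pi_s_2  (ok)
  1/8*2/9 + 13/24*2/9 + 1/3*5/9 = 1/3 = pi_s_3  (ok)

Answer: 1/8 13/24 1/3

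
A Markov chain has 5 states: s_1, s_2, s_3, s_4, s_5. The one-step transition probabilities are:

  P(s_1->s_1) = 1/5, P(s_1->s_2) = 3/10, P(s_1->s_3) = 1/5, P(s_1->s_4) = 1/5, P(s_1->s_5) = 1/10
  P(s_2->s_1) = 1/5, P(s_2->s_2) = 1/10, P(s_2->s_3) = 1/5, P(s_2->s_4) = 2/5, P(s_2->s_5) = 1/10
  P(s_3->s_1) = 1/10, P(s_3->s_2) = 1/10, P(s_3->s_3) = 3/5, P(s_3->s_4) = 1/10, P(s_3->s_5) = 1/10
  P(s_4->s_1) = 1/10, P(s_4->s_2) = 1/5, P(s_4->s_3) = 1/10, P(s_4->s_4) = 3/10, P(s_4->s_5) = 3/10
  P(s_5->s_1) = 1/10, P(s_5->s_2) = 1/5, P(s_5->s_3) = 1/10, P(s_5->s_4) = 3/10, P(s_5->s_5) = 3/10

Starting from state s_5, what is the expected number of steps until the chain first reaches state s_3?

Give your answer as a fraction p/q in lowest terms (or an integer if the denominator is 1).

Answer: 98/13

Derivation:
Let h_i = expected steps to first reach s_3 from state i.
Boundary: h_s_3 = 0.
First-step equations for the other states:
  h_s_1 = 1 + 1/5*h_s_1 + 3/10*h_s_2 + 1/5*h_s_3 + 1/5*h_s_4 + 1/10*h_s_5
  h_s_2 = 1 + 1/5*h_s_1 + 1/10*h_s_2 + 1/5*h_s_3 + 2/5*h_s_4 + 1/10*h_s_5
  h_s_4 = 1 + 1/10*h_s_1 + 1/5*h_s_2 + 1/10*h_s_3 + 3/10*h_s_4 + 3/10*h_s_5
  h_s_5 = 1 + 1/10*h_s_1 + 1/5*h_s_2 + 1/10*h_s_3 + 3/10*h_s_4 + 3/10*h_s_5

Substituting h_s_3 = 0 and rearranging gives the linear system (I - Q) h = 1:
  [4/5, -3/10, -1/5, -1/10] . (h_s_1, h_s_2, h_s_4, h_s_5) = 1
  [-1/5, 9/10, -2/5, -1/10] . (h_s_1, h_s_2, h_s_4, h_s_5) = 1
  [-1/10, -1/5, 7/10, -3/10] . (h_s_1, h_s_2, h_s_4, h_s_5) = 1
  [-1/10, -1/5, -3/10, 7/10] . (h_s_1, h_s_2, h_s_4, h_s_5) = 1

Solving yields:
  h_s_1 = 86/13
  h_s_2 = 88/13
  h_s_4 = 98/13
  h_s_5 = 98/13

Starting state is s_5, so the expected hitting time is h_s_5 = 98/13.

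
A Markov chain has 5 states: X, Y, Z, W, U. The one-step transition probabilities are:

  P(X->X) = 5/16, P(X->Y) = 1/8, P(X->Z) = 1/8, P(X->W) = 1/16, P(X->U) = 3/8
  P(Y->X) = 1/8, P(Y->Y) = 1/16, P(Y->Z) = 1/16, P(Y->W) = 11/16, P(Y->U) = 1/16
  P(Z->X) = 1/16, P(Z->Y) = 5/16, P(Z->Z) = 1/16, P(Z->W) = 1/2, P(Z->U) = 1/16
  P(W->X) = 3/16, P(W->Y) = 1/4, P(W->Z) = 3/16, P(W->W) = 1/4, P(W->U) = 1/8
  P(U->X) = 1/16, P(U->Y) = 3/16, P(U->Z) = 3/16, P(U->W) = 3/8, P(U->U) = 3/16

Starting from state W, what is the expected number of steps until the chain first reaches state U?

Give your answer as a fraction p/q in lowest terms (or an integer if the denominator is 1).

Let h_i = expected steps to first reach U from state i.
Boundary: h_U = 0.
First-step equations for the other states:
  h_X = 1 + 5/16*h_X + 1/8*h_Y + 1/8*h_Z + 1/16*h_W + 3/8*h_U
  h_Y = 1 + 1/8*h_X + 1/16*h_Y + 1/16*h_Z + 11/16*h_W + 1/16*h_U
  h_Z = 1 + 1/16*h_X + 5/16*h_Y + 1/16*h_Z + 1/2*h_W + 1/16*h_U
  h_W = 1 + 3/16*h_X + 1/4*h_Y + 3/16*h_Z + 1/4*h_W + 1/8*h_U

Substituting h_U = 0 and rearranging gives the linear system (I - Q) h = 1:
  [11/16, -1/8, -1/8, -1/16] . (h_X, h_Y, h_Z, h_W) = 1
  [-1/8, 15/16, -1/16, -11/16] . (h_X, h_Y, h_Z, h_W) = 1
  [-1/16, -5/16, 15/16, -1/2] . (h_X, h_Y, h_Z, h_W) = 1
  [-3/16, -1/4, -3/16, 3/4] . (h_X, h_Y, h_Z, h_W) = 1

Solving yields:
  h_X = 2214/473
  h_Y = 3352/473
  h_Z = 3458/473
  h_W = 3166/473

Starting state is W, so the expected hitting time is h_W = 3166/473.

Answer: 3166/473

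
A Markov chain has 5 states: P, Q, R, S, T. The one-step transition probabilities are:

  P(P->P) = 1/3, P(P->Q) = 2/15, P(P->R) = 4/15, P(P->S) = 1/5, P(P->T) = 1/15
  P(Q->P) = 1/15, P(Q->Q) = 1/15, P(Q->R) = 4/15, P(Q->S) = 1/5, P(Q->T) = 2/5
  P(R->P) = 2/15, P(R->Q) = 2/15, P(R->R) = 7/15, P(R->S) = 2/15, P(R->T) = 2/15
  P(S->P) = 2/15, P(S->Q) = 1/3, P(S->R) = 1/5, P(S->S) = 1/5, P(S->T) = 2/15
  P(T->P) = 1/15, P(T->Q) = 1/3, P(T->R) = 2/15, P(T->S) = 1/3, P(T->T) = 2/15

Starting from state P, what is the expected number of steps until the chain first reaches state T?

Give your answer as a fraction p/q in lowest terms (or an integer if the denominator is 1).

Answer: 7160/1093

Derivation:
Let h_i = expected steps to first reach T from state i.
Boundary: h_T = 0.
First-step equations for the other states:
  h_P = 1 + 1/3*h_P + 2/15*h_Q + 4/15*h_R + 1/5*h_S + 1/15*h_T
  h_Q = 1 + 1/15*h_P + 1/15*h_Q + 4/15*h_R + 1/5*h_S + 2/5*h_T
  h_R = 1 + 2/15*h_P + 2/15*h_Q + 7/15*h_R + 2/15*h_S + 2/15*h_T
  h_S = 1 + 2/15*h_P + 1/3*h_Q + 1/5*h_R + 1/5*h_S + 2/15*h_T

Substituting h_T = 0 and rearranging gives the linear system (I - Q) h = 1:
  [2/3, -2/15, -4/15, -1/5] . (h_P, h_Q, h_R, h_S) = 1
  [-1/15, 14/15, -4/15, -1/5] . (h_P, h_Q, h_R, h_S) = 1
  [-2/15, -2/15, 8/15, -2/15] . (h_P, h_Q, h_R, h_S) = 1
  [-2/15, -1/3, -1/5, 4/5] . (h_P, h_Q, h_R, h_S) = 1

Solving yields:
  h_P = 7160/1093
  h_Q = 9845/2186
  h_R = 13275/2186
  h_S = 6270/1093

Starting state is P, so the expected hitting time is h_P = 7160/1093.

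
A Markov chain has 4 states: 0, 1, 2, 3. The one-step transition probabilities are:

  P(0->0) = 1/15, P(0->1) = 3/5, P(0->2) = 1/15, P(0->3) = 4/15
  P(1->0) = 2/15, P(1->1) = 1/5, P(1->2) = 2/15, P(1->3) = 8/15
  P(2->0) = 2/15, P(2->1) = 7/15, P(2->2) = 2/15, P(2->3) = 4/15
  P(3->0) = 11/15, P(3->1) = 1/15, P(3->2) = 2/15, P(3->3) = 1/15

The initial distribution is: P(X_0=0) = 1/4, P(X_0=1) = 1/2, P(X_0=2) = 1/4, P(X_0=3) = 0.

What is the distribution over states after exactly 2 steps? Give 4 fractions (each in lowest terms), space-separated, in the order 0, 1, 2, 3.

Propagating the distribution step by step (d_{t+1} = d_t * P):
d_0 = (0=1/4, 1=1/2, 2=1/4, 3=0)
  d_1[0] = 1/4*1/15 + 1/2*2/15 + 1/4*2/15 + 0*11/15 = 7/60
  d_1[1] = 1/4*3/5 + 1/2*1/5 + 1/4*7/15 + 0*1/15 = 11/30
  d_1[2] = 1/4*1/15 + 1/2*2/15 + 1/4*2/15 + 0*2/15 = 7/60
  d_1[3] = 1/4*4/15 + 1/2*8/15 + 1/4*4/15 + 0*1/15 = 2/5
d_1 = (0=7/60, 1=11/30, 2=7/60, 3=2/5)
  d_2[0] = 7/60*1/15 + 11/30*2/15 + 7/60*2/15 + 2/5*11/15 = 329/900
  d_2[1] = 7/60*3/5 + 11/30*1/5 + 7/60*7/15 + 2/5*1/15 = 101/450
  d_2[2] = 7/60*1/15 + 11/30*2/15 + 7/60*2/15 + 2/5*2/15 = 113/900
  d_2[3] = 7/60*4/15 + 11/30*8/15 + 7/60*4/15 + 2/5*1/15 = 64/225
d_2 = (0=329/900, 1=101/450, 2=113/900, 3=64/225)

Answer: 329/900 101/450 113/900 64/225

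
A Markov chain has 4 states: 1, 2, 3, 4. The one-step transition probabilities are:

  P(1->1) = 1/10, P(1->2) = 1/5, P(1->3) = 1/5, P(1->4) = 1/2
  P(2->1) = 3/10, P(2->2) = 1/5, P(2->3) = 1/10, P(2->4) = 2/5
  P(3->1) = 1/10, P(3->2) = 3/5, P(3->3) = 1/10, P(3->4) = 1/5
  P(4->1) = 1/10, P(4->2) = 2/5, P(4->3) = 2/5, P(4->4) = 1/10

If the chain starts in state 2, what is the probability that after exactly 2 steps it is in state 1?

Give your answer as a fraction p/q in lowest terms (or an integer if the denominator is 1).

Answer: 7/50

Derivation:
Computing P^2 by repeated multiplication:
P^1 =
  1: [1/10, 1/5, 1/5, 1/2]
  2: [3/10, 1/5, 1/10, 2/5]
  3: [1/10, 3/5, 1/10, 1/5]
  4: [1/10, 2/5, 2/5, 1/10]
P^2 =
  1: [7/50, 19/50, 13/50, 11/50]
  2: [7/50, 8/25, 1/4, 29/100]
  3: [11/50, 7/25, 17/100, 33/100]
  4: [9/50, 19/50, 7/50, 3/10]

(P^2)[2 -> 1] = 7/50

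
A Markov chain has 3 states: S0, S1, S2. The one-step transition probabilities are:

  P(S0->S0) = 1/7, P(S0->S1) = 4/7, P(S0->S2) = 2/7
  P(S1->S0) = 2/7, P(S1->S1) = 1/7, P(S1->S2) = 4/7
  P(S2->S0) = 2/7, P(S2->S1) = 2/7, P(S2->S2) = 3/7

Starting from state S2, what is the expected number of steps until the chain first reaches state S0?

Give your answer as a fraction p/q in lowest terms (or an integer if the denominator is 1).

Let h_i = expected steps to first reach S0 from state i.
Boundary: h_S0 = 0.
First-step equations for the other states:
  h_S1 = 1 + 2/7*h_S0 + 1/7*h_S1 + 4/7*h_S2
  h_S2 = 1 + 2/7*h_S0 + 2/7*h_S1 + 3/7*h_S2

Substituting h_S0 = 0 and rearranging gives the linear system (I - Q) h = 1:
  [6/7, -4/7] . (h_S1, h_S2) = 1
  [-2/7, 4/7] . (h_S1, h_S2) = 1

Solving yields:
  h_S1 = 7/2
  h_S2 = 7/2

Starting state is S2, so the expected hitting time is h_S2 = 7/2.

Answer: 7/2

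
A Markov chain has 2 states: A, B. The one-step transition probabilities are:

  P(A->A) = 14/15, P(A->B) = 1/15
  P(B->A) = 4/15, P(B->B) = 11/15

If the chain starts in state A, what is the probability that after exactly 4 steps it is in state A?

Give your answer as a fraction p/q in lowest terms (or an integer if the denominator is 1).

Computing P^4 by repeated multiplication:
P^1 =
  A: [14/15, 1/15]
  B: [4/15, 11/15]
P^2 =
  A: [8/9, 1/9]
  B: [4/9, 5/9]
P^3 =
  A: [116/135, 19/135]
  B: [76/135, 59/135]
P^4 =
  A: [68/81, 13/81]
  B: [52/81, 29/81]

(P^4)[A -> A] = 68/81

Answer: 68/81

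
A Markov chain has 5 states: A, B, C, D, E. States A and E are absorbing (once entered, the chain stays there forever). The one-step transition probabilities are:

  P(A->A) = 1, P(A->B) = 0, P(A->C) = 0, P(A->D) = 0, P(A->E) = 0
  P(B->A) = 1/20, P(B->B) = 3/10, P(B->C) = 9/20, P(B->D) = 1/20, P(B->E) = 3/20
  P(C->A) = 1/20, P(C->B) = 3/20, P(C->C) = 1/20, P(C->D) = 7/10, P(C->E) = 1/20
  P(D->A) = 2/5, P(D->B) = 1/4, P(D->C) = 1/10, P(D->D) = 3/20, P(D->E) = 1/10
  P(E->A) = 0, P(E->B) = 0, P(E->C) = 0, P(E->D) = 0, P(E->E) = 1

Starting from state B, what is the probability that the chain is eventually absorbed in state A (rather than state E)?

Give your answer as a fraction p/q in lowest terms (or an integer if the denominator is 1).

Answer: 23/42

Derivation:
Let a_i = P(absorbed in A | start in state i).
Boundary conditions: a_A = 1, a_E = 0.
For each transient state i, a_i = sum_j P(i->j) * a_j:
  a_B = 1/20*a_A + 3/10*a_B + 9/20*a_C + 1/20*a_D + 3/20*a_E
  a_C = 1/20*a_A + 3/20*a_B + 1/20*a_C + 7/10*a_D + 1/20*a_E
  a_D = 2/5*a_A + 1/4*a_B + 1/10*a_C + 3/20*a_D + 1/10*a_E

Substituting a_A = 1 and a_E = 0, rearrange to (I - Q) a = r where r[i] = P(i -> A):
  [7/10, -9/20, -1/20] . (a_B, a_C, a_D) = 1/20
  [-3/20, 19/20, -7/10] . (a_B, a_C, a_D) = 1/20
  [-1/4, -1/10, 17/20] . (a_B, a_C, a_D) = 2/5

Solving yields:
  a_B = 23/42
  a_C = 139/210
  a_D = 149/210

Starting state is B, so the absorption probability is a_B = 23/42.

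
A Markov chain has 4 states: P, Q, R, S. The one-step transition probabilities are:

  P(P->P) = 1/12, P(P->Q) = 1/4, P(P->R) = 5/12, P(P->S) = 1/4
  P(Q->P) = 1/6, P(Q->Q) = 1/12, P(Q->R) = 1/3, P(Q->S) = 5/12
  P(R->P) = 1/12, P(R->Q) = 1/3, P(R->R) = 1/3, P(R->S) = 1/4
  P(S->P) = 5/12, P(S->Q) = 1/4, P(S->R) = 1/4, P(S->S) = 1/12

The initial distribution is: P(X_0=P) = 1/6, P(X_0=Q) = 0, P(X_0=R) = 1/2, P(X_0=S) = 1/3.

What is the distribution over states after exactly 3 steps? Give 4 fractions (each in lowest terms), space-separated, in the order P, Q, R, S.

Propagating the distribution step by step (d_{t+1} = d_t * P):
d_0 = (P=1/6, Q=0, R=1/2, S=1/3)
  d_1[P] = 1/6*1/12 + 0*1/6 + 1/2*1/12 + 1/3*5/12 = 7/36
  d_1[Q] = 1/6*1/4 + 0*1/12 + 1/2*1/3 + 1/3*1/4 = 7/24
  d_1[R] = 1/6*5/12 + 0*1/3 + 1/2*1/3 + 1/3*1/4 = 23/72
  d_1[S] = 1/6*1/4 + 0*5/12 + 1/2*1/4 + 1/3*1/12 = 7/36
d_1 = (P=7/36, Q=7/24, R=23/72, S=7/36)
  d_2[P] = 7/36*1/12 + 7/24*1/6 + 23/72*1/12 + 7/36*5/12 = 149/864
  d_2[Q] = 7/36*1/4 + 7/24*1/12 + 23/72*1/3 + 7/36*1/4 = 197/864
  d_2[R] = 7/36*5/12 + 7/24*1/3 + 23/72*1/3 + 7/36*1/4 = 1/3
  d_2[S] = 7/36*1/4 + 7/24*5/12 + 23/72*1/4 + 7/36*1/12 = 115/432
d_2 = (P=149/864, Q=197/864, R=1/3, S=115/432)
  d_3[P] = 149/864*1/12 + 197/864*1/6 + 1/3*1/12 + 115/432*5/12 = 1981/10368
  d_3[Q] = 149/864*1/4 + 197/864*1/12 + 1/3*1/3 + 115/432*1/4 = 1243/5184
  d_3[R] = 149/864*5/12 + 197/864*1/3 + 1/3*1/3 + 115/432*1/4 = 125/384
  d_3[S] = 149/864*1/4 + 197/864*5/12 + 1/3*1/4 + 115/432*1/12 = 421/1728
d_3 = (P=1981/10368, Q=1243/5184, R=125/384, S=421/1728)

Answer: 1981/10368 1243/5184 125/384 421/1728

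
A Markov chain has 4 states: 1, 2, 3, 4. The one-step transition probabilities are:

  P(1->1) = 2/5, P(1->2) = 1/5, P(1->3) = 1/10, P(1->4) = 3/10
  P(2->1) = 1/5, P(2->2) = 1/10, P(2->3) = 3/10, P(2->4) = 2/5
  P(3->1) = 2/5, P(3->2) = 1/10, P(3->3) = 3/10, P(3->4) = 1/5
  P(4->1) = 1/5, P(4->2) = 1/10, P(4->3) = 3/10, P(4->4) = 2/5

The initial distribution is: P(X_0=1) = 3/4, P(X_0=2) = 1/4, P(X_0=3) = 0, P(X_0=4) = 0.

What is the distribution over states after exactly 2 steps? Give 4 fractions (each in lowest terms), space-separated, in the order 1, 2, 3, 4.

Answer: 3/10 27/200 23/100 67/200

Derivation:
Propagating the distribution step by step (d_{t+1} = d_t * P):
d_0 = (1=3/4, 2=1/4, 3=0, 4=0)
  d_1[1] = 3/4*2/5 + 1/4*1/5 + 0*2/5 + 0*1/5 = 7/20
  d_1[2] = 3/4*1/5 + 1/4*1/10 + 0*1/10 + 0*1/10 = 7/40
  d_1[3] = 3/4*1/10 + 1/4*3/10 + 0*3/10 + 0*3/10 = 3/20
  d_1[4] = 3/4*3/10 + 1/4*2/5 + 0*1/5 + 0*2/5 = 13/40
d_1 = (1=7/20, 2=7/40, 3=3/20, 4=13/40)
  d_2[1] = 7/20*2/5 + 7/40*1/5 + 3/20*2/5 + 13/40*1/5 = 3/10
  d_2[2] = 7/20*1/5 + 7/40*1/10 + 3/20*1/10 + 13/40*1/10 = 27/200
  d_2[3] = 7/20*1/10 + 7/40*3/10 + 3/20*3/10 + 13/40*3/10 = 23/100
  d_2[4] = 7/20*3/10 + 7/40*2/5 + 3/20*1/5 + 13/40*2/5 = 67/200
d_2 = (1=3/10, 2=27/200, 3=23/100, 4=67/200)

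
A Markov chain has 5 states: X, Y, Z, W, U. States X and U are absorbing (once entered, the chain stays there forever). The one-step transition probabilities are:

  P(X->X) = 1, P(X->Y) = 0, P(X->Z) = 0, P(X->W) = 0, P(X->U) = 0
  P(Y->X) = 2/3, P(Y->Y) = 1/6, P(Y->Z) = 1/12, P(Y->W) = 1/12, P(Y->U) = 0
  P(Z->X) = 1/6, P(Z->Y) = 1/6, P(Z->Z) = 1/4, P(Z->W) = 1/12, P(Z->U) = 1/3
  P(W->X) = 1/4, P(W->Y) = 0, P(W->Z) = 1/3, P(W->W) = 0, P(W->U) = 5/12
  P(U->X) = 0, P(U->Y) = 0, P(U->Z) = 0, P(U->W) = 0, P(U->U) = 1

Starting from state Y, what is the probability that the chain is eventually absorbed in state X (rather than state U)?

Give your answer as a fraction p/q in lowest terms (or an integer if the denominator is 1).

Answer: 149/168

Derivation:
Let a_i = P(absorbed in X | start in state i).
Boundary conditions: a_X = 1, a_U = 0.
For each transient state i, a_i = sum_j P(i->j) * a_j:
  a_Y = 2/3*a_X + 1/6*a_Y + 1/12*a_Z + 1/12*a_W + 0*a_U
  a_Z = 1/6*a_X + 1/6*a_Y + 1/4*a_Z + 1/12*a_W + 1/3*a_U
  a_W = 1/4*a_X + 0*a_Y + 1/3*a_Z + 0*a_W + 5/12*a_U

Substituting a_X = 1 and a_U = 0, rearrange to (I - Q) a = r where r[i] = P(i -> X):
  [5/6, -1/12, -1/12] . (a_Y, a_Z, a_W) = 2/3
  [-1/6, 3/4, -1/12] . (a_Y, a_Z, a_W) = 1/6
  [0, -1/3, 1] . (a_Y, a_Z, a_W) = 1/4

Solving yields:
  a_Y = 149/168
  a_Z = 13/28
  a_W = 17/42

Starting state is Y, so the absorption probability is a_Y = 149/168.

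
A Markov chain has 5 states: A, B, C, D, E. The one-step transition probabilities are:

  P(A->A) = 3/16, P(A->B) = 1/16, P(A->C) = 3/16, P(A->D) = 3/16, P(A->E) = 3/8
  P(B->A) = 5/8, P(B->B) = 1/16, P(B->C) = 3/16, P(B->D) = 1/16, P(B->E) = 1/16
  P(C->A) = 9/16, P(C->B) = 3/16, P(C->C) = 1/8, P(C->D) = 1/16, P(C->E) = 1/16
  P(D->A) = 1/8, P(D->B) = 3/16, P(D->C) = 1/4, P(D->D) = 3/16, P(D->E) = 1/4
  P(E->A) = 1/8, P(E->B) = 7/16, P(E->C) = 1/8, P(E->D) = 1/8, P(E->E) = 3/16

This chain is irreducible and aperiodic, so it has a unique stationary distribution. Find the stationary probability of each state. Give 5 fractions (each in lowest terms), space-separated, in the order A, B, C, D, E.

Answer: 3983/12892 2307/12892 2215/12892 153/1172 676/3223

Derivation:
The stationary distribution satisfies pi = pi * P, i.e.:
  pi_A = 3/16*pi_A + 5/8*pi_B + 9/16*pi_C + 1/8*pi_D + 1/8*pi_E
  pi_B = 1/16*pi_A + 1/16*pi_B + 3/16*pi_C + 3/16*pi_D + 7/16*pi_E
  pi_C = 3/16*pi_A + 3/16*pi_B + 1/8*pi_C + 1/4*pi_D + 1/8*pi_E
  pi_D = 3/16*pi_A + 1/16*pi_B + 1/16*pi_C + 3/16*pi_D + 1/8*pi_E
  pi_E = 3/8*pi_A + 1/16*pi_B + 1/16*pi_C + 1/4*pi_D + 3/16*pi_E
with normalization: pi_A + pi_B + pi_C + pi_D + pi_E = 1.

Using the first 4 balance equations plus normalization, the linear system A*pi = b is:
  [-13/16, 5/8, 9/16, 1/8, 1/8] . pi = 0
  [1/16, -15/16, 3/16, 3/16, 7/16] . pi = 0
  [3/16, 3/16, -7/8, 1/4, 1/8] . pi = 0
  [3/16, 1/16, 1/16, -13/16, 1/8] . pi = 0
  [1, 1, 1, 1, 1] . pi = 1

Solving yields:
  pi_A = 3983/12892
  pi_B = 2307/12892
  pi_C = 2215/12892
  pi_D = 153/1172
  pi_E = 676/3223

Verification (pi * P):
  3983/12892*3/16 + 2307/12892*5/8 + 2215/12892*9/16 + 153/1172*1/8 + 676/3223*1/8 = 3983/12892 = pi_A  (ok)
  3983/12892*1/16 + 2307/12892*1/16 + 2215/12892*3/16 + 153/1172*3/16 + 676/3223*7/16 = 2307/12892 = pi_B  (ok)
  3983/12892*3/16 + 2307/12892*3/16 + 2215/12892*1/8 + 153/1172*1/4 + 676/3223*1/8 = 2215/12892 = pi_C  (ok)
  3983/12892*3/16 + 2307/12892*1/16 + 2215/12892*1/16 + 153/1172*3/16 + 676/3223*1/8 = 153/1172 = pi_D  (ok)
  3983/12892*3/8 + 2307/12892*1/16 + 2215/12892*1/16 + 153/1172*1/4 + 676/3223*3/16 = 676/3223 = pi_E  (ok)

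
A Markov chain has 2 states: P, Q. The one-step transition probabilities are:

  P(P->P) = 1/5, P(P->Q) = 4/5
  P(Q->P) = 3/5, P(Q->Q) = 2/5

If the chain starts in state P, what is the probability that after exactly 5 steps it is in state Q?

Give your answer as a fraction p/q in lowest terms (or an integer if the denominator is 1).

Computing P^5 by repeated multiplication:
P^1 =
  P: [1/5, 4/5]
  Q: [3/5, 2/5]
P^2 =
  P: [13/25, 12/25]
  Q: [9/25, 16/25]
P^3 =
  P: [49/125, 76/125]
  Q: [57/125, 68/125]
P^4 =
  P: [277/625, 348/625]
  Q: [261/625, 364/625]
P^5 =
  P: [1321/3125, 1804/3125]
  Q: [1353/3125, 1772/3125]

(P^5)[P -> Q] = 1804/3125

Answer: 1804/3125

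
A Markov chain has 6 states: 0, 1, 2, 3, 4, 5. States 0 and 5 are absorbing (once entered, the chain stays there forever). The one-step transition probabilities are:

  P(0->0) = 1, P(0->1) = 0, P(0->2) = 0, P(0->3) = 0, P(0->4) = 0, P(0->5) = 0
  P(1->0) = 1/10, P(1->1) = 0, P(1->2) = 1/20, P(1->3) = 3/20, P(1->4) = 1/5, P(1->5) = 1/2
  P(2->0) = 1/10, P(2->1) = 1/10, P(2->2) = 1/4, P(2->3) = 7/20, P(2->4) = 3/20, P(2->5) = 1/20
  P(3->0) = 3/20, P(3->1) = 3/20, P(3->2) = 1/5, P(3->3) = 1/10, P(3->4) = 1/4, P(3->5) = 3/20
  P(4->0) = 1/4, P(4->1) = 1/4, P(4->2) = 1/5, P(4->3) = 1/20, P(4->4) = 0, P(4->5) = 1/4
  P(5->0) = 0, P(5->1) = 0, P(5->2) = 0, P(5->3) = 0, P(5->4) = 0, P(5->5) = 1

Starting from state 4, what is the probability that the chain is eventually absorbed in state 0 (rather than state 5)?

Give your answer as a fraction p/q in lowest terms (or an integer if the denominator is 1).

Let a_i = P(absorbed in 0 | start in state i).
Boundary conditions: a_0 = 1, a_5 = 0.
For each transient state i, a_i = sum_j P(i->j) * a_j:
  a_1 = 1/10*a_0 + 0*a_1 + 1/20*a_2 + 3/20*a_3 + 1/5*a_4 + 1/2*a_5
  a_2 = 1/10*a_0 + 1/10*a_1 + 1/4*a_2 + 7/20*a_3 + 3/20*a_4 + 1/20*a_5
  a_3 = 3/20*a_0 + 3/20*a_1 + 1/5*a_2 + 1/10*a_3 + 1/4*a_4 + 3/20*a_5
  a_4 = 1/4*a_0 + 1/4*a_1 + 1/5*a_2 + 1/20*a_3 + 0*a_4 + 1/4*a_5

Substituting a_0 = 1 and a_5 = 0, rearrange to (I - Q) a = r where r[i] = P(i -> 0):
  [1, -1/20, -3/20, -1/5] . (a_1, a_2, a_3, a_4) = 1/10
  [-1/10, 3/4, -7/20, -3/20] . (a_1, a_2, a_3, a_4) = 1/10
  [-3/20, -1/5, 9/10, -1/4] . (a_1, a_2, a_3, a_4) = 3/20
  [-1/4, -1/5, -1/20, 1] . (a_1, a_2, a_3, a_4) = 1/4

Solving yields:
  a_1 = 20839/75895
  a_2 = 34848/75895
  a_3 = 32978/75895
  a_4 = 32802/75895

Starting state is 4, so the absorption probability is a_4 = 32802/75895.

Answer: 32802/75895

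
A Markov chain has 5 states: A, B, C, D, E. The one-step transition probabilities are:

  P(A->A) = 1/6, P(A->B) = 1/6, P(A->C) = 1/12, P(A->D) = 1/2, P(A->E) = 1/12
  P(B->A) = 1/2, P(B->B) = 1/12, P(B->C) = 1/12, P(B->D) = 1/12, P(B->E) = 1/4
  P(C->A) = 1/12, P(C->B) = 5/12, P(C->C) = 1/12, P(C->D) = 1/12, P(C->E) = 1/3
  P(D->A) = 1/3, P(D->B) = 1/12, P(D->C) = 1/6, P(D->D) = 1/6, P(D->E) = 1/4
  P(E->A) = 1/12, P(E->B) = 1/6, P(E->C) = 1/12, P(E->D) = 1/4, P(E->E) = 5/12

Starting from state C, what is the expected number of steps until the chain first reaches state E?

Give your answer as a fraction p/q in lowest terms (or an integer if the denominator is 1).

Let h_i = expected steps to first reach E from state i.
Boundary: h_E = 0.
First-step equations for the other states:
  h_A = 1 + 1/6*h_A + 1/6*h_B + 1/12*h_C + 1/2*h_D + 1/12*h_E
  h_B = 1 + 1/2*h_A + 1/12*h_B + 1/12*h_C + 1/12*h_D + 1/4*h_E
  h_C = 1 + 1/12*h_A + 5/12*h_B + 1/12*h_C + 1/12*h_D + 1/3*h_E
  h_D = 1 + 1/3*h_A + 1/12*h_B + 1/6*h_C + 1/6*h_D + 1/4*h_E

Substituting h_E = 0 and rearranging gives the linear system (I - Q) h = 1:
  [5/6, -1/6, -1/12, -1/2] . (h_A, h_B, h_C, h_D) = 1
  [-1/2, 11/12, -1/12, -1/12] . (h_A, h_B, h_C, h_D) = 1
  [-1/12, -5/12, 11/12, -1/12] . (h_A, h_B, h_C, h_D) = 1
  [-1/3, -1/12, -1/6, 5/6] . (h_A, h_B, h_C, h_D) = 1

Solving yields:
  h_A = 816/151
  h_B = 732/151
  h_C = 636/151
  h_D = 708/151

Starting state is C, so the expected hitting time is h_C = 636/151.

Answer: 636/151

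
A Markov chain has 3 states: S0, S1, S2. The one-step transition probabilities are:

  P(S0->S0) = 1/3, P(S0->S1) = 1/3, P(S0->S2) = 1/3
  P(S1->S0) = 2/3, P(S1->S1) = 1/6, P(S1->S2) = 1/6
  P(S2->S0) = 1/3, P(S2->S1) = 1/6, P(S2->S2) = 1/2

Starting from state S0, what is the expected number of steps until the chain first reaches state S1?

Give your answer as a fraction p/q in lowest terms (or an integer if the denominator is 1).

Answer: 15/4

Derivation:
Let h_i = expected steps to first reach S1 from state i.
Boundary: h_S1 = 0.
First-step equations for the other states:
  h_S0 = 1 + 1/3*h_S0 + 1/3*h_S1 + 1/3*h_S2
  h_S2 = 1 + 1/3*h_S0 + 1/6*h_S1 + 1/2*h_S2

Substituting h_S1 = 0 and rearranging gives the linear system (I - Q) h = 1:
  [2/3, -1/3] . (h_S0, h_S2) = 1
  [-1/3, 1/2] . (h_S0, h_S2) = 1

Solving yields:
  h_S0 = 15/4
  h_S2 = 9/2

Starting state is S0, so the expected hitting time is h_S0 = 15/4.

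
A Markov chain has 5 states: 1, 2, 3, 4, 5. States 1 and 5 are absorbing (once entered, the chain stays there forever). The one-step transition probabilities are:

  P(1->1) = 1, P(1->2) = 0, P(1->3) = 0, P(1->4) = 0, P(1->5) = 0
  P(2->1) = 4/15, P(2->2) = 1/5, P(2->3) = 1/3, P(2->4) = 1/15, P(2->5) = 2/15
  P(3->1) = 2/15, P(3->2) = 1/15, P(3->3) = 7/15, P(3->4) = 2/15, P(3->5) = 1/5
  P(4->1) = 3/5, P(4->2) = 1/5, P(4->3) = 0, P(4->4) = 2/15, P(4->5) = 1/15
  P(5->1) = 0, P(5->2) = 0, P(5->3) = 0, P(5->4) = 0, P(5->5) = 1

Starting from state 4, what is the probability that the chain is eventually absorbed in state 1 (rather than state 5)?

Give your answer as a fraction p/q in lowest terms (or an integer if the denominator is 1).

Answer: 945/1129

Derivation:
Let a_i = P(absorbed in 1 | start in state i).
Boundary conditions: a_1 = 1, a_5 = 0.
For each transient state i, a_i = sum_j P(i->j) * a_j:
  a_2 = 4/15*a_1 + 1/5*a_2 + 1/3*a_3 + 1/15*a_4 + 2/15*a_5
  a_3 = 2/15*a_1 + 1/15*a_2 + 7/15*a_3 + 2/15*a_4 + 1/5*a_5
  a_4 = 3/5*a_1 + 1/5*a_2 + 0*a_3 + 2/15*a_4 + 1/15*a_5

Substituting a_1 = 1 and a_5 = 0, rearrange to (I - Q) a = r where r[i] = P(i -> 1):
  [4/5, -1/3, -1/15] . (a_2, a_3, a_4) = 4/15
  [-1/15, 8/15, -2/15] . (a_2, a_3, a_4) = 2/15
  [-1/5, 0, 13/15] . (a_2, a_3, a_4) = 3/5

Solving yields:
  a_2 = 708/1129
  a_3 = 607/1129
  a_4 = 945/1129

Starting state is 4, so the absorption probability is a_4 = 945/1129.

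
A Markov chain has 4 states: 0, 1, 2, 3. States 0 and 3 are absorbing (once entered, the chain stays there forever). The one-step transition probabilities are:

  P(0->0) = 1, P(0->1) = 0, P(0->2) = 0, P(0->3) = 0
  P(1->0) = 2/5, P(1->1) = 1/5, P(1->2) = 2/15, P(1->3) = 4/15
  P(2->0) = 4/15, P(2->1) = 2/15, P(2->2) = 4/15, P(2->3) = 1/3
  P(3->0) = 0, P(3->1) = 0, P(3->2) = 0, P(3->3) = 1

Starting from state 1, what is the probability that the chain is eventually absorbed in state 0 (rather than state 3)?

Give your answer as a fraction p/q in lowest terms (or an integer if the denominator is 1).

Answer: 37/64

Derivation:
Let a_i = P(absorbed in 0 | start in state i).
Boundary conditions: a_0 = 1, a_3 = 0.
For each transient state i, a_i = sum_j P(i->j) * a_j:
  a_1 = 2/5*a_0 + 1/5*a_1 + 2/15*a_2 + 4/15*a_3
  a_2 = 4/15*a_0 + 2/15*a_1 + 4/15*a_2 + 1/3*a_3

Substituting a_0 = 1 and a_3 = 0, rearrange to (I - Q) a = r where r[i] = P(i -> 0):
  [4/5, -2/15] . (a_1, a_2) = 2/5
  [-2/15, 11/15] . (a_1, a_2) = 4/15

Solving yields:
  a_1 = 37/64
  a_2 = 15/32

Starting state is 1, so the absorption probability is a_1 = 37/64.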